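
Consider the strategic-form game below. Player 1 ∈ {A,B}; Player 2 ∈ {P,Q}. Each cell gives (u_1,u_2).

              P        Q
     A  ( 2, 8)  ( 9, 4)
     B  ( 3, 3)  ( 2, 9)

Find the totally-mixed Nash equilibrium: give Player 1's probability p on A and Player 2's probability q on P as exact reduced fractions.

P1 indiff ⇒ q·2+(1-q)·9 = q·3+(1-q)·2 ⇒ q(-1) = (1-q)(-7) ⇒ q = 7/8
P2 indiff ⇒ p·8+(1-p)·3 = p·4+(1-p)·9 ⇒ p(4) = (1-p)(6) ⇒ p = 3/5

P1 mixes 3/5 on A; P2 mixes 7/8 on P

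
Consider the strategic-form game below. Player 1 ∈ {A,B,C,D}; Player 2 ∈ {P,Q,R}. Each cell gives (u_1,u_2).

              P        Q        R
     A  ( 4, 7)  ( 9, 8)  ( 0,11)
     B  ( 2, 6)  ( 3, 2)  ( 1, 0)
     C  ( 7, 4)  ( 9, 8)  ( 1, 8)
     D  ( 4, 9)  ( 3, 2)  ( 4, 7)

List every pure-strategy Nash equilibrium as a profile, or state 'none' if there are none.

PSNE = {(C,Q)}

(A,P): not NE [P1→C gives 7>4; P2→R gives 11>7]
(A,Q): not NE [P2→R gives 11>8]
(A,R): not NE [P1→D gives 4>0]
(B,P): not NE [P1→C gives 7>2]
(B,Q): not NE [P1→C gives 9>3; P2→P gives 6>2]
(B,R): not NE [P1→D gives 4>1; P2→P gives 6>0]
(C,P): not NE [P2→R gives 8>4]
(C,Q): NE
(C,R): not NE [P1→D gives 4>1]
(D,P): not NE [P1→C gives 7>4]
(D,Q): not NE [P1→C gives 9>3; P2→P gives 9>2]
(D,R): not NE [P2→P gives 9>7]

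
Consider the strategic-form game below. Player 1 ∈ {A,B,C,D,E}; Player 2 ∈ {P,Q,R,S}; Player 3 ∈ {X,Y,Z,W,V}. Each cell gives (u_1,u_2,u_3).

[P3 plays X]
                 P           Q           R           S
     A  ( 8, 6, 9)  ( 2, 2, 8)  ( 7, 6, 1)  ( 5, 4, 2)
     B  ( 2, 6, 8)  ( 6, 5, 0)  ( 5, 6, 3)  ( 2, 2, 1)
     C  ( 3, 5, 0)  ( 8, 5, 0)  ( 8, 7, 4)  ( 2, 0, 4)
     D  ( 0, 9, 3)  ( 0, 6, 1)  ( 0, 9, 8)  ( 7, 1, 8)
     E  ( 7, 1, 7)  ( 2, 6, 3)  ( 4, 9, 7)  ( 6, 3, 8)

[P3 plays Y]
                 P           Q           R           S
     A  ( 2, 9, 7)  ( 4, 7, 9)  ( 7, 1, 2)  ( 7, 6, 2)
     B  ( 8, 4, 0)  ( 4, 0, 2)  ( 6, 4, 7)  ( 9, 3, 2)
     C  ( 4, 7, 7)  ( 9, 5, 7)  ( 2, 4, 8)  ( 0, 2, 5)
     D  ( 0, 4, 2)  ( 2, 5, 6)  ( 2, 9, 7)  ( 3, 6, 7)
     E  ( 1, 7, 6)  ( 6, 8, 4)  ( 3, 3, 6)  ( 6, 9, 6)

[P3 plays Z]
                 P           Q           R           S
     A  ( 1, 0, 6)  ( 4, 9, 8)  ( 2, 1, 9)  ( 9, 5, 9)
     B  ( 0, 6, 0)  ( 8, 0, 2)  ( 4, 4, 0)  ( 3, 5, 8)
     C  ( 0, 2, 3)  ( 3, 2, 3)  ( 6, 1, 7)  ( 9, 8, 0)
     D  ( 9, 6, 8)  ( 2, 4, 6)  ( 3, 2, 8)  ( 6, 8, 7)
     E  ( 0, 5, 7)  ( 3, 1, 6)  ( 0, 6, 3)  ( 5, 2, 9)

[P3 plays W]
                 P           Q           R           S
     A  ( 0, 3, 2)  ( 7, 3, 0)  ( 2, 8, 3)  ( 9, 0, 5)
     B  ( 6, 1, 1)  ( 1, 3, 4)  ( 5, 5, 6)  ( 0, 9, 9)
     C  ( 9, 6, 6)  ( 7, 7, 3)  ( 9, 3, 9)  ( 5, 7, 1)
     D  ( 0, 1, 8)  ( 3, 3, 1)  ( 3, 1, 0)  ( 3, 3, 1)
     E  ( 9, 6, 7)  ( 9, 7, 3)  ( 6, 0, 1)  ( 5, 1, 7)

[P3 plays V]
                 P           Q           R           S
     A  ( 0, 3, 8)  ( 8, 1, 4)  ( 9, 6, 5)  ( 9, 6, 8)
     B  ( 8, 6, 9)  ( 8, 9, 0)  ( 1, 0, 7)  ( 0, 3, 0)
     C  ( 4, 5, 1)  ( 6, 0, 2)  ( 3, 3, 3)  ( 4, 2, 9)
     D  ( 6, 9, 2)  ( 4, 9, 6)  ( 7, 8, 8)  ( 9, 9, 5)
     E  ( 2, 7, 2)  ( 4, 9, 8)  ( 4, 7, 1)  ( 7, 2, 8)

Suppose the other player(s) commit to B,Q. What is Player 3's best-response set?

u_3(X vs B,Q) = 0
u_3(Y vs B,Q) = 2
u_3(Z vs B,Q) = 2
u_3(W vs B,Q) = 4
u_3(V vs B,Q) = 0
max payoff 4 at {W}

BR_3 = {W}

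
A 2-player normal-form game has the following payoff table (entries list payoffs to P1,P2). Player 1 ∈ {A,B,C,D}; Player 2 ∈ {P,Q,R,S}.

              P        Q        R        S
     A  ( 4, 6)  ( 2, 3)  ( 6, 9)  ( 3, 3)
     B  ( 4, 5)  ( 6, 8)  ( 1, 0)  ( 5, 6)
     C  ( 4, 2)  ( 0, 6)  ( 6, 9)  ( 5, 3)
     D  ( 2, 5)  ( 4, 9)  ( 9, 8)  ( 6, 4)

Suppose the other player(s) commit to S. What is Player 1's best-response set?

u_1(A vs S) = 3
u_1(B vs S) = 5
u_1(C vs S) = 5
u_1(D vs S) = 6
max payoff 6 at {D}

argmax u_1 = {D}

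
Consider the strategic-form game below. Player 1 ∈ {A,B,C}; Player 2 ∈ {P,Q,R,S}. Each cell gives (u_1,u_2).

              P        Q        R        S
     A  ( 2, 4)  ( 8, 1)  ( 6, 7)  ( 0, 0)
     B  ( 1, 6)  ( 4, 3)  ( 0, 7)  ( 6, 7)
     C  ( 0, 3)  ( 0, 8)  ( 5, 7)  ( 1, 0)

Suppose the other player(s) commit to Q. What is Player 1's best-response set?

u_1(A vs Q) = 8
u_1(B vs Q) = 4
u_1(C vs Q) = 0
max payoff 8 at {A}

P1 best: {A}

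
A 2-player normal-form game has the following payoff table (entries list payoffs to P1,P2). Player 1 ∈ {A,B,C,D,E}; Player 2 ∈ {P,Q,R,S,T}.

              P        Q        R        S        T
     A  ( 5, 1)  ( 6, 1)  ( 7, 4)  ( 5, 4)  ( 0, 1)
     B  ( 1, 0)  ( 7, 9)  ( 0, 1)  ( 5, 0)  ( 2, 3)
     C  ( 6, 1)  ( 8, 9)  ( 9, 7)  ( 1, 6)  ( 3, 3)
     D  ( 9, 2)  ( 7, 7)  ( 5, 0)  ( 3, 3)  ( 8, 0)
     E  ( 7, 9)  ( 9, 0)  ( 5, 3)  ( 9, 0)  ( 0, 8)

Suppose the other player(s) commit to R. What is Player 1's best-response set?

u_1(A vs R) = 7
u_1(B vs R) = 0
u_1(C vs R) = 9
u_1(D vs R) = 5
u_1(E vs R) = 5
max payoff 9 at {C}

BR_1 = {C}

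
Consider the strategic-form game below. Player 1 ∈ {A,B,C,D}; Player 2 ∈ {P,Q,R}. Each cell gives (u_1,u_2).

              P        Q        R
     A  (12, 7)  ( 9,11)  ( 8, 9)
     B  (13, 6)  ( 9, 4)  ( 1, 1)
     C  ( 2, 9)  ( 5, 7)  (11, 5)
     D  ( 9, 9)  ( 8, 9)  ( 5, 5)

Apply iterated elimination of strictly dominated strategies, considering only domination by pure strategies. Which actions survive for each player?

P1 drop D (A beats it: P:12>9 Q:9>8 R:8>5)
P2 drop R (Q beats it: A:11>9 B:4>1 C:7>5)
P1 drop C (A beats it: P:12>2 Q:9>5)
P1→{A,B} P2→{P,Q}

Remaining: P1:{A,B} P2:{P,Q}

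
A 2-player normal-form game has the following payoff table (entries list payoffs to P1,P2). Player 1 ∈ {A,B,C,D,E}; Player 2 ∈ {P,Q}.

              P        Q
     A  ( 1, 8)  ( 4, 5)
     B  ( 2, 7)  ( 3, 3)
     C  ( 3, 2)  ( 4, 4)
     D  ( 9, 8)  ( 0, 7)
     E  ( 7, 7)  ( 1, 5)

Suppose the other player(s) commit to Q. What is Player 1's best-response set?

argmax u_1 = {A,C}

u_1(A vs Q) = 4
u_1(B vs Q) = 3
u_1(C vs Q) = 4
u_1(D vs Q) = 0
u_1(E vs Q) = 1
max payoff 4 at {A,C}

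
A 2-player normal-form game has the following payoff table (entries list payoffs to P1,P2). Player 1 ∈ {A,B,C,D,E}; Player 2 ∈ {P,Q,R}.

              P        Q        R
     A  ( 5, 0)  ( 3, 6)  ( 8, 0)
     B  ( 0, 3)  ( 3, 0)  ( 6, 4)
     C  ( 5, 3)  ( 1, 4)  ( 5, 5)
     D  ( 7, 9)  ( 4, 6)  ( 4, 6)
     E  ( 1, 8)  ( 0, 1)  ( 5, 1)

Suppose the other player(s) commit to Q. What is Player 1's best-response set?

BR_1 = {D}

u_1(A vs Q) = 3
u_1(B vs Q) = 3
u_1(C vs Q) = 1
u_1(D vs Q) = 4
u_1(E vs Q) = 0
max payoff 4 at {D}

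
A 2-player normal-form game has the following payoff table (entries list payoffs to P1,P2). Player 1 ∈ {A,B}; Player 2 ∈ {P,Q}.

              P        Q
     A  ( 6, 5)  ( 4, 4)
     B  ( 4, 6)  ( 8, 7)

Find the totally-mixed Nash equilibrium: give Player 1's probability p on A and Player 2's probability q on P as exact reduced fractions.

P1 indiff ⇒ q·6+(1-q)·4 = q·4+(1-q)·8 ⇒ q(2) = (1-q)(4) ⇒ q = 2/3
P2 indiff ⇒ p·5+(1-p)·6 = p·4+(1-p)·7 ⇒ p(1) = (1-p)(1) ⇒ p = 1/2

P1 mixes 1/2 on A; P2 mixes 2/3 on P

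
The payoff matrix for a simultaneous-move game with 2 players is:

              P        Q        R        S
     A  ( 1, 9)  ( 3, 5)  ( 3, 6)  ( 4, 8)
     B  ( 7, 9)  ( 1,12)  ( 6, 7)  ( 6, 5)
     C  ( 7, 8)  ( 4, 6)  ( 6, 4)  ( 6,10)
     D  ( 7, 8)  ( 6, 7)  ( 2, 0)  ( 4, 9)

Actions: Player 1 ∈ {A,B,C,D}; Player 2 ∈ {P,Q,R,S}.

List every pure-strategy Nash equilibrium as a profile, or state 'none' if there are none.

Nash profiles: (C,S)

(A,P): not NE [P1→D gives 7>1]
(A,Q): not NE [P1→D gives 6>3; P2→P gives 9>5]
(A,R): not NE [P1→C gives 6>3; P2→P gives 9>6]
(A,S): not NE [P1→C gives 6>4; P2→P gives 9>8]
(B,P): not NE [P2→Q gives 12>9]
(B,Q): not NE [P1→D gives 6>1]
(B,R): not NE [P2→Q gives 12>7]
(B,S): not NE [P2→Q gives 12>5]
(C,P): not NE [P2→S gives 10>8]
(C,Q): not NE [P1→D gives 6>4; P2→S gives 10>6]
(C,R): not NE [P2→S gives 10>4]
(C,S): NE
(D,P): not NE [P2→S gives 9>8]
(D,Q): not NE [P2→S gives 9>7]
(D,R): not NE [P1→C gives 6>2; P2→S gives 9>0]
(D,S): not NE [P1→C gives 6>4]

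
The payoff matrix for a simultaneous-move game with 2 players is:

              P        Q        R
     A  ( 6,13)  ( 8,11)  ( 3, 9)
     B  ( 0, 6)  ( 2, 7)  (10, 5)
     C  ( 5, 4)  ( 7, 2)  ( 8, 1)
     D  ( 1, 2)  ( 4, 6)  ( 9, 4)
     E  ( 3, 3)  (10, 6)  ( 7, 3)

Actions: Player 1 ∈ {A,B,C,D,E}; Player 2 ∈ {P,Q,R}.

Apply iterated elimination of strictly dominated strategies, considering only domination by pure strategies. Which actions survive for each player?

Survivors P1:{A,E} P2:{P,Q}

P2 drop R (Q beats it: A:11>9 B:7>5 C:2>1 D:6>4 E:6>3)
P1 drop B (A beats it: P:6>0 Q:8>2)
P1 drop C (A beats it: P:6>5 Q:8>7)
P1 drop D (A beats it: P:6>1 Q:8>4)
P1→{A,E} P2→{P,Q}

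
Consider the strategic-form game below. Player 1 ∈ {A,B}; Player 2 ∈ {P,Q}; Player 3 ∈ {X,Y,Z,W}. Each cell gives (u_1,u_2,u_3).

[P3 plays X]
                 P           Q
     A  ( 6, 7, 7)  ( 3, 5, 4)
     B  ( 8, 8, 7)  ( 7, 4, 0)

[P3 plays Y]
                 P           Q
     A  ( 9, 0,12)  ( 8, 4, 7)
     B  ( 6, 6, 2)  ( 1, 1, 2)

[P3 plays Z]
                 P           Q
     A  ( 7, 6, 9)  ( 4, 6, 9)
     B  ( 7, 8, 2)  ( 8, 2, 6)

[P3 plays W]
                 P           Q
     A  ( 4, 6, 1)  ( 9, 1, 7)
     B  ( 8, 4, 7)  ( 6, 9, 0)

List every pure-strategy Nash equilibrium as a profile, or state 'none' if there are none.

(A,P,X): not NE [P1→B gives 8>6; P3→Y gives 12>7]
(A,P,Y): not NE [P2→Q gives 4>0]
(A,P,Z): not NE [P3→Y gives 12>9]
(A,P,W): not NE [P1→B gives 8>4; P3→Y gives 12>1]
(A,Q,X): not NE [P1→B gives 7>3; P2→P gives 7>5; P3→Z gives 9>4]
(A,Q,Y): not NE [P3→Z gives 9>7]
(A,Q,Z): not NE [P1→B gives 8>4]
(A,Q,W): not NE [P2→P gives 6>1; P3→Z gives 9>7]
(B,P,X): NE
(B,P,Y): not NE [P1→A gives 9>6; P3→W gives 7>2]
(B,P,Z): not NE [P3→W gives 7>2]
(B,P,W): not NE [P2→Q gives 9>4]
(B,Q,X): not NE [P2→P gives 8>4; P3→Z gives 6>0]
(B,Q,Y): not NE [P1→A gives 8>1; P2→P gives 6>1; P3→Z gives 6>2]
(B,Q,Z): not NE [P2→P gives 8>2]
(B,Q,W): not NE [P1→A gives 9>6; P3→Z gives 6>0]

Nash profiles: (B,P,X)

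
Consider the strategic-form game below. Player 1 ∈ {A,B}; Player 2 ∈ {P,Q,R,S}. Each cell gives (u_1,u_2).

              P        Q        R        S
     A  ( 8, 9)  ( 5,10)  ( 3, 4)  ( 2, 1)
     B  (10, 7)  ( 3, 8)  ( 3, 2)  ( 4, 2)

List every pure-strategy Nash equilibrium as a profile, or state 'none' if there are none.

(A,P): not NE [P1→B gives 10>8; P2→Q gives 10>9]
(A,Q): NE
(A,R): not NE [P2→Q gives 10>4]
(A,S): not NE [P1→B gives 4>2; P2→Q gives 10>1]
(B,P): not NE [P2→Q gives 8>7]
(B,Q): not NE [P1→A gives 5>3]
(B,R): not NE [P2→Q gives 8>2]
(B,S): not NE [P2→Q gives 8>2]

Nash profiles: (A,Q)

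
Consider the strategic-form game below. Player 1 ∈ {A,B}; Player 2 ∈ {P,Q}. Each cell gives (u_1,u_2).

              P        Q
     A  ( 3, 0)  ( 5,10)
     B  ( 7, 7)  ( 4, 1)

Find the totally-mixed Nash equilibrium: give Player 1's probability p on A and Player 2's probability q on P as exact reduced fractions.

P1 indiff ⇒ q·3+(1-q)·5 = q·7+(1-q)·4 ⇒ q(-4) = (1-q)(-1) ⇒ q = 1/5
P2 indiff ⇒ p·0+(1-p)·7 = p·10+(1-p)·1 ⇒ p(-10) = (1-p)(-6) ⇒ p = 3/8

P1 mixes 3/8 on A; P2 mixes 1/5 on P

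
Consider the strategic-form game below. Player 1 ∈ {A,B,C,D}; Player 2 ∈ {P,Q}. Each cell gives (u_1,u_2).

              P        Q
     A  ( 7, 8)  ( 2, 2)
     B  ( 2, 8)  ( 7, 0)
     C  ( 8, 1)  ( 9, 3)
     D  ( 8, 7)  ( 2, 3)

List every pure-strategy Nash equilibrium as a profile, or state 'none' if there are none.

(A,P): not NE [P1→D gives 8>7]
(A,Q): not NE [P1→C gives 9>2; P2→P gives 8>2]
(B,P): not NE [P1→D gives 8>2]
(B,Q): not NE [P1→C gives 9>7; P2→P gives 8>0]
(C,P): not NE [P2→Q gives 3>1]
(C,Q): NE
(D,P): NE
(D,Q): not NE [P1→C gives 9>2; P2→P gives 7>3]

Nash profiles: (C,Q), (D,P)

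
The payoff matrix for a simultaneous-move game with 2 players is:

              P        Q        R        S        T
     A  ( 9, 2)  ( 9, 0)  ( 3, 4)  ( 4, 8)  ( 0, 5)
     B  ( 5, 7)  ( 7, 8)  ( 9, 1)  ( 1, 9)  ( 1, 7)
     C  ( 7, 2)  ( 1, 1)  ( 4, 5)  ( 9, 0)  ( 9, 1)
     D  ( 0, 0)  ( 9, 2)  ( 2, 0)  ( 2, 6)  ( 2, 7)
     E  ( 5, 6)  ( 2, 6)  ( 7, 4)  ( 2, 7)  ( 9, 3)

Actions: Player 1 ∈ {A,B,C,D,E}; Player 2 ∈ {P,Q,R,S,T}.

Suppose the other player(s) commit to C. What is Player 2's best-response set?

u_2(P vs C) = 2
u_2(Q vs C) = 1
u_2(R vs C) = 5
u_2(S vs C) = 0
u_2(T vs C) = 1
max payoff 5 at {R}

P2 best: {R}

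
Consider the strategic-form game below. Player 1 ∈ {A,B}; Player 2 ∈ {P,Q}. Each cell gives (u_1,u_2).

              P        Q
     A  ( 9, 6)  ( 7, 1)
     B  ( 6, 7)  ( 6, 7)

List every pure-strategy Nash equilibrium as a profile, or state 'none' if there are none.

(A,P): NE
(A,Q): not NE [P2→P gives 6>1]
(B,P): not NE [P1→A gives 9>6]
(B,Q): not NE [P1→A gives 7>6]

NE set: (A,P)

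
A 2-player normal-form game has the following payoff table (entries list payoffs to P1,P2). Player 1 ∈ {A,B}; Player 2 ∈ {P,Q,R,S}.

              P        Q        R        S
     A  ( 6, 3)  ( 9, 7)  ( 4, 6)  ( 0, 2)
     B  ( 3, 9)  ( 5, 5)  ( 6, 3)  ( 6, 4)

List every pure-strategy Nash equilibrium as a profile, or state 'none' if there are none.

PSNE = {(A,Q)}

(A,P): not NE [P2→Q gives 7>3]
(A,Q): NE
(A,R): not NE [P1→B gives 6>4; P2→Q gives 7>6]
(A,S): not NE [P1→B gives 6>0; P2→Q gives 7>2]
(B,P): not NE [P1→A gives 6>3]
(B,Q): not NE [P1→A gives 9>5; P2→P gives 9>5]
(B,R): not NE [P2→P gives 9>3]
(B,S): not NE [P2→P gives 9>4]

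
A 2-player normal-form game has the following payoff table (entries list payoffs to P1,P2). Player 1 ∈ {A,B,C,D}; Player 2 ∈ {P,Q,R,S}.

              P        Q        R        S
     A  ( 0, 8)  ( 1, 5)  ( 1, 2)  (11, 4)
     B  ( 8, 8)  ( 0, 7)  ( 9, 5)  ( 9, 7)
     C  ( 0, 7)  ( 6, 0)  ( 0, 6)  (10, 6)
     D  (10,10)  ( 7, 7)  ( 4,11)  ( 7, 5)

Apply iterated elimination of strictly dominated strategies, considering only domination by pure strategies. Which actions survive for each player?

P2 drop Q (P beats it: A:8>5 B:8>7 C:7>0 D:10>7)
P2 drop S (P beats it: A:8>4 B:8>7 C:7>6 D:10>5)
P1 drop A (B beats it: P:8>0 R:9>1)
P1 drop C (B beats it: P:8>0 R:9>0)
P1→{B,D} P2→{P,R}

IESDS → P1:{B,D} P2:{P,R}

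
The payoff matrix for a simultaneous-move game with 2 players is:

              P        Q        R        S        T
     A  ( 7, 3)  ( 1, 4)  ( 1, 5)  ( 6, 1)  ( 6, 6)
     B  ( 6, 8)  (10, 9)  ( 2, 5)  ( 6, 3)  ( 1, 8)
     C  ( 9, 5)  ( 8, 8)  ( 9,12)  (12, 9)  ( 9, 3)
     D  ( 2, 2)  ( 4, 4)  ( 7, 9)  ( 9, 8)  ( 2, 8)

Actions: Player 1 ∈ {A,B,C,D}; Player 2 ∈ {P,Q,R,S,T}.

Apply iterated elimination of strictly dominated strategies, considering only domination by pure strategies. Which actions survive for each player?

Remaining: P1:{B,C} P2:{Q,R}

P1 drop A (C beats it: P:9>7 Q:8>1 R:9>1 S:12>6 T:9>6)
P1 drop D (C beats it: P:9>2 Q:8>4 R:9>7 S:12>9 T:9>2)
P2 drop P (Q beats it: B:9>8 C:8>5)
P2 drop S (R beats it: B:5>3 C:12>9)
P2 drop T (Q beats it: B:9>8 C:8>3)
P1→{B,C} P2→{Q,R}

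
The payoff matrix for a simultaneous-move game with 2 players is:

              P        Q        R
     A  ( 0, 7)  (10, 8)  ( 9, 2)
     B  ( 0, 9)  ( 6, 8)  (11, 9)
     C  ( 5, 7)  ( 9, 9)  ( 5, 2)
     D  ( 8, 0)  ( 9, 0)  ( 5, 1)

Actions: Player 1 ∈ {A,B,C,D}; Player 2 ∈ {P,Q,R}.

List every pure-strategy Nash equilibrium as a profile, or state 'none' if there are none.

Nash profiles: (A,Q), (B,R)

(A,P): not NE [P1→D gives 8>0; P2→Q gives 8>7]
(A,Q): NE
(A,R): not NE [P1→B gives 11>9; P2→Q gives 8>2]
(B,P): not NE [P1→D gives 8>0]
(B,Q): not NE [P1→A gives 10>6; P2→R gives 9>8]
(B,R): NE
(C,P): not NE [P1→D gives 8>5; P2→Q gives 9>7]
(C,Q): not NE [P1→A gives 10>9]
(C,R): not NE [P1→B gives 11>5; P2→Q gives 9>2]
(D,P): not NE [P2→R gives 1>0]
(D,Q): not NE [P1→A gives 10>9; P2→R gives 1>0]
(D,R): not NE [P1→B gives 11>5]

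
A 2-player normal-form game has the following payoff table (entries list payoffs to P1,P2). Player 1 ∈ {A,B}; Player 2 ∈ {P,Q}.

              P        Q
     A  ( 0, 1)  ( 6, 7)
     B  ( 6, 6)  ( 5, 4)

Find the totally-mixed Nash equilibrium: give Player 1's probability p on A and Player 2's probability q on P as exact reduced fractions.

P1 mixes 1/4 on A; P2 mixes 1/7 on P

P1 indiff ⇒ q·0+(1-q)·6 = q·6+(1-q)·5 ⇒ q(-6) = (1-q)(-1) ⇒ q = 1/7
P2 indiff ⇒ p·1+(1-p)·6 = p·7+(1-p)·4 ⇒ p(-6) = (1-p)(-2) ⇒ p = 1/4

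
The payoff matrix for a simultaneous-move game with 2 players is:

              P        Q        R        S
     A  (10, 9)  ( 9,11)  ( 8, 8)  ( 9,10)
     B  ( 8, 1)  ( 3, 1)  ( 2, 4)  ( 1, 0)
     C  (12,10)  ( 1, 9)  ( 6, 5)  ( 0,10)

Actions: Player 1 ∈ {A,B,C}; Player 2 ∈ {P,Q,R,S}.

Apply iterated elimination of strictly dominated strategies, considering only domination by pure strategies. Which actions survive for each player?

IESDS → P1:{A,C} P2:{P,Q,S}

P1 drop B (A beats it: P:10>8 Q:9>3 R:8>2 S:9>1)
P2 drop R (P beats it: A:9>8 C:10>5)
P1→{A,C} P2→{P,Q,S}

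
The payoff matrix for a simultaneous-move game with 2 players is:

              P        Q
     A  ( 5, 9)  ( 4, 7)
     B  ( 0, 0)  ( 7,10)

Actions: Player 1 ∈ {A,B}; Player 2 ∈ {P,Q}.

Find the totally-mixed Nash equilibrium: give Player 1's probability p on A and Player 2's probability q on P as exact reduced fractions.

P1 mixes 5/6 on A; P2 mixes 3/8 on P

P1 indiff ⇒ q·5+(1-q)·4 = q·0+(1-q)·7 ⇒ q(5) = (1-q)(3) ⇒ q = 3/8
P2 indiff ⇒ p·9+(1-p)·0 = p·7+(1-p)·10 ⇒ p(2) = (1-p)(10) ⇒ p = 5/6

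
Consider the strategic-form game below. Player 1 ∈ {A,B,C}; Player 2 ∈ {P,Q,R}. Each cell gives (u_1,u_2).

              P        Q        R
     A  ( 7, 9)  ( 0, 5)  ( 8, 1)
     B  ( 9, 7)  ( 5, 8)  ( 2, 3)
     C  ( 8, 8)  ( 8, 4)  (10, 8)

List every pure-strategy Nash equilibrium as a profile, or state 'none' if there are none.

(A,P): not NE [P1→B gives 9>7]
(A,Q): not NE [P1→C gives 8>0; P2→P gives 9>5]
(A,R): not NE [P1→C gives 10>8; P2→P gives 9>1]
(B,P): not NE [P2→Q gives 8>7]
(B,Q): not NE [P1→C gives 8>5]
(B,R): not NE [P1→C gives 10>2; P2→Q gives 8>3]
(C,P): not NE [P1→B gives 9>8]
(C,Q): not NE [P2→R gives 8>4]
(C,R): NE

PSNE = {(C,R)}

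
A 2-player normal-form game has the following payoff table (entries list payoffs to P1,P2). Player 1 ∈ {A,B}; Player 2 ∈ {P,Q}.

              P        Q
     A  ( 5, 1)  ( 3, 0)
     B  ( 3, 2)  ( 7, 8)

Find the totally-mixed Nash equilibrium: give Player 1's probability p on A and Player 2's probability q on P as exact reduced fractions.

P1 indiff ⇒ q·5+(1-q)·3 = q·3+(1-q)·7 ⇒ q(2) = (1-q)(4) ⇒ q = 2/3
P2 indiff ⇒ p·1+(1-p)·2 = p·0+(1-p)·8 ⇒ p(1) = (1-p)(6) ⇒ p = 6/7

(p,q) = (6/7, 2/3)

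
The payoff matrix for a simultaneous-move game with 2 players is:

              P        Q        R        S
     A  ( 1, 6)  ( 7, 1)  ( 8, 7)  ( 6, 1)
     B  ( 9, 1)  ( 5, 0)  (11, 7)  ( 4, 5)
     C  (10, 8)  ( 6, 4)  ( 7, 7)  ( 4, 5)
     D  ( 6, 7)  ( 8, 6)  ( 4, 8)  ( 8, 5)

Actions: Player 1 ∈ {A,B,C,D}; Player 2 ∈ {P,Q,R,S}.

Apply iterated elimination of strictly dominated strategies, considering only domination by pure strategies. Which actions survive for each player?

P2 drop Q (P beats it: A:6>1 B:1>0 C:8>4 D:7>6)
P2 drop S (R beats it: A:7>1 B:7>5 C:7>5 D:8>5)
P1 drop A (B beats it: P:9>1 R:11>8)
P1 drop D (B beats it: P:9>6 R:11>4)
P1→{B,C} P2→{P,R}

IESDS → P1:{B,C} P2:{P,R}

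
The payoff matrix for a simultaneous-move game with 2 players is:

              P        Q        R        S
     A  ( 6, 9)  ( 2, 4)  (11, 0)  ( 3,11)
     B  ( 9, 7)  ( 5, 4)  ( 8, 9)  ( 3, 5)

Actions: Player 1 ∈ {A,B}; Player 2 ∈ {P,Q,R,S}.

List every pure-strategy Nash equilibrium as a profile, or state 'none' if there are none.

PSNE = {(A,S)}

(A,P): not NE [P1→B gives 9>6; P2→S gives 11>9]
(A,Q): not NE [P1→B gives 5>2; P2→S gives 11>4]
(A,R): not NE [P2→S gives 11>0]
(A,S): NE
(B,P): not NE [P2→R gives 9>7]
(B,Q): not NE [P2→R gives 9>4]
(B,R): not NE [P1→A gives 11>8]
(B,S): not NE [P2→R gives 9>5]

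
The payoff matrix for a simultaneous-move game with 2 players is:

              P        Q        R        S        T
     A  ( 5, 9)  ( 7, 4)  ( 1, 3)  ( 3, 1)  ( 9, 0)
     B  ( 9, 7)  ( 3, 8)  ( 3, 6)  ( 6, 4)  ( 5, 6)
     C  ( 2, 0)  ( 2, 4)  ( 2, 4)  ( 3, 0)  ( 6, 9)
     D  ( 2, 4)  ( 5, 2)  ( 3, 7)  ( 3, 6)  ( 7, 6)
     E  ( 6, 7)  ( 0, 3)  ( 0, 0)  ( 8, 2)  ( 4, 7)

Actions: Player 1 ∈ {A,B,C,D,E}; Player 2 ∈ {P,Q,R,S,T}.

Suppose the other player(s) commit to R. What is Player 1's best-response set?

u_1(A vs R) = 1
u_1(B vs R) = 3
u_1(C vs R) = 2
u_1(D vs R) = 3
u_1(E vs R) = 0
max payoff 3 at {B,D}

P1 best: {B,D}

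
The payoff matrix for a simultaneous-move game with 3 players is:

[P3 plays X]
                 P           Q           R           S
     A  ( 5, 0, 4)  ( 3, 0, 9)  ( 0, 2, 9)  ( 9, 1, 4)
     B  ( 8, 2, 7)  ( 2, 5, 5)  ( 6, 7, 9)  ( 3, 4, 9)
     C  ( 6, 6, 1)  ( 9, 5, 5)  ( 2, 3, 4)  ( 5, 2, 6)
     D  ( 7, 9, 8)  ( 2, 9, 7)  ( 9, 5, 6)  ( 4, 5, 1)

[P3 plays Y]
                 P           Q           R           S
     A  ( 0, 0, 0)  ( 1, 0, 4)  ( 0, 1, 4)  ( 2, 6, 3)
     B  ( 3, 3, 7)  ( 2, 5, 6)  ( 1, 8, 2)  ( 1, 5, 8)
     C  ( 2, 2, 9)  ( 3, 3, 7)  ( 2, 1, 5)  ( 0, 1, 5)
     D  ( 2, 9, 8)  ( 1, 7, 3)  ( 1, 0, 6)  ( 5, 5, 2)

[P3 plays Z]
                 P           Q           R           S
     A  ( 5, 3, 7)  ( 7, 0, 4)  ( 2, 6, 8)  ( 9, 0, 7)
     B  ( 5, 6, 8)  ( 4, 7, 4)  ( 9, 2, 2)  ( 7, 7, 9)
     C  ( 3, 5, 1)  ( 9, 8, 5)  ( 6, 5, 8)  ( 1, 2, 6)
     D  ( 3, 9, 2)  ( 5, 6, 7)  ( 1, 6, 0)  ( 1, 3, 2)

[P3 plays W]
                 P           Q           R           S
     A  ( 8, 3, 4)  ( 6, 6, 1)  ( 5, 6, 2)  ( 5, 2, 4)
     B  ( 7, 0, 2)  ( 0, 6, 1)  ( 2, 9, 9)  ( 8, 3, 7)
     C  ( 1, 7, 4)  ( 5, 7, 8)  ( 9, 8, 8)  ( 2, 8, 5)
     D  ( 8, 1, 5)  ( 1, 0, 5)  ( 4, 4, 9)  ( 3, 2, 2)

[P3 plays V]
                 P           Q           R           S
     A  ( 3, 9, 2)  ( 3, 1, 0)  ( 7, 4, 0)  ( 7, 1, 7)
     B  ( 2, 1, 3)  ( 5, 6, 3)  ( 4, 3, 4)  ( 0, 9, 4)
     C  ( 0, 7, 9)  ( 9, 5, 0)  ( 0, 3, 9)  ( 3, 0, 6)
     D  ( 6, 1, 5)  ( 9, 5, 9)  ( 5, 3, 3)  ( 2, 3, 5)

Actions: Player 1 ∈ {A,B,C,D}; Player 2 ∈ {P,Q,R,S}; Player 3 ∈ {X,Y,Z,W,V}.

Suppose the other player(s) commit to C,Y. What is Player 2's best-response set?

argmax u_2 = {Q}

u_2(P vs C,Y) = 2
u_2(Q vs C,Y) = 3
u_2(R vs C,Y) = 1
u_2(S vs C,Y) = 1
max payoff 3 at {Q}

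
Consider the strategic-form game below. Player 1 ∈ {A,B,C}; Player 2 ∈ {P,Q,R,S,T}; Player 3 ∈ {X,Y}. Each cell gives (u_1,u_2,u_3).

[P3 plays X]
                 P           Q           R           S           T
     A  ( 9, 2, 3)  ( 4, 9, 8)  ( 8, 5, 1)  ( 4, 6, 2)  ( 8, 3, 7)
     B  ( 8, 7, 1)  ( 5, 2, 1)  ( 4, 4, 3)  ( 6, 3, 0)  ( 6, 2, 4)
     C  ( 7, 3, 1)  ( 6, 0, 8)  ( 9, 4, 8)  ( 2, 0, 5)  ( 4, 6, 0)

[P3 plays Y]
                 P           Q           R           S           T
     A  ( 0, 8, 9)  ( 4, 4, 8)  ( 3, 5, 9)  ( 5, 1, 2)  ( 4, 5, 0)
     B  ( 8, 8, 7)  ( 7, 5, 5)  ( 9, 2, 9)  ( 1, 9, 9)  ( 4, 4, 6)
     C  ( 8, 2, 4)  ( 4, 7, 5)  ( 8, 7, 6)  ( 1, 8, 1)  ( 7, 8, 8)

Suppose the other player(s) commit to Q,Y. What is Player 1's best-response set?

P1 best: {B}

u_1(A vs Q,Y) = 4
u_1(B vs Q,Y) = 7
u_1(C vs Q,Y) = 4
max payoff 7 at {B}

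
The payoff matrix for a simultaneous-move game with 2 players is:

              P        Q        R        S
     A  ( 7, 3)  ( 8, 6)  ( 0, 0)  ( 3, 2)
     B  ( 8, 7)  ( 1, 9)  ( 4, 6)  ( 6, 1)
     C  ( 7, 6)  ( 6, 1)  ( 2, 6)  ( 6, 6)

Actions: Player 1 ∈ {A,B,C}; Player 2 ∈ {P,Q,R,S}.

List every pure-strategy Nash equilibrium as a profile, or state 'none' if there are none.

(A,P): not NE [P1→B gives 8>7; P2→Q gives 6>3]
(A,Q): NE
(A,R): not NE [P1→B gives 4>0; P2→Q gives 6>0]
(A,S): not NE [P1→C gives 6>3; P2→Q gives 6>2]
(B,P): not NE [P2→Q gives 9>7]
(B,Q): not NE [P1→A gives 8>1]
(B,R): not NE [P2→Q gives 9>6]
(B,S): not NE [P2→Q gives 9>1]
(C,P): not NE [P1→B gives 8>7]
(C,Q): not NE [P1→A gives 8>6; P2→S gives 6>1]
(C,R): not NE [P1→B gives 4>2]
(C,S): NE

PSNE = {(A,Q), (C,S)}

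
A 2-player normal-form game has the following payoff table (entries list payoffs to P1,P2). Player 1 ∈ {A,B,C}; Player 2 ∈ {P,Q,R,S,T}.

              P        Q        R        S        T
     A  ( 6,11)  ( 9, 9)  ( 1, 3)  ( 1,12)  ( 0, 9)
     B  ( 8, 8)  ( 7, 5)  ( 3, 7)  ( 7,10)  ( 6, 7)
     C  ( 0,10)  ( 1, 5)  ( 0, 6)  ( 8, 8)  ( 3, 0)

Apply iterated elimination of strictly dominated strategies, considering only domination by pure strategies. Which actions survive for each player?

P2 drop Q (P beats it: A:11>9 B:8>5 C:10>5)
P1 drop A (B beats it: P:8>6 R:3>1 S:7>1 T:6>0)
P2 drop R (P beats it: B:8>7 C:10>6)
P2 drop T (P beats it: B:8>7 C:10>0)
P1→{B,C} P2→{P,S}

Survivors P1:{B,C} P2:{P,S}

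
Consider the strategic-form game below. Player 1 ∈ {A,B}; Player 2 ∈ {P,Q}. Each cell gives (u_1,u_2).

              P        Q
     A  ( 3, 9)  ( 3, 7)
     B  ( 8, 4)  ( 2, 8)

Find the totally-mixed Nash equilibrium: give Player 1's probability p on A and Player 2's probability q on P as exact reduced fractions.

P1 mixes 2/3 on A; P2 mixes 1/6 on P

P1 indiff ⇒ q·3+(1-q)·3 = q·8+(1-q)·2 ⇒ q(-5) = (1-q)(-1) ⇒ q = 1/6
P2 indiff ⇒ p·9+(1-p)·4 = p·7+(1-p)·8 ⇒ p(2) = (1-p)(4) ⇒ p = 2/3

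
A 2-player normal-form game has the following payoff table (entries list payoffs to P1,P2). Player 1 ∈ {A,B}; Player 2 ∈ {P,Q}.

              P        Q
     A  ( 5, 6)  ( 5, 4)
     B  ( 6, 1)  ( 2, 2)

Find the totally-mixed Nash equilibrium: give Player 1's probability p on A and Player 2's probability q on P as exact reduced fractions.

P1 indiff ⇒ q·5+(1-q)·5 = q·6+(1-q)·2 ⇒ q(-1) = (1-q)(-3) ⇒ q = 3/4
P2 indiff ⇒ p·6+(1-p)·1 = p·4+(1-p)·2 ⇒ p(2) = (1-p)(1) ⇒ p = 1/3

P1 mixes 1/3 on A; P2 mixes 3/4 on P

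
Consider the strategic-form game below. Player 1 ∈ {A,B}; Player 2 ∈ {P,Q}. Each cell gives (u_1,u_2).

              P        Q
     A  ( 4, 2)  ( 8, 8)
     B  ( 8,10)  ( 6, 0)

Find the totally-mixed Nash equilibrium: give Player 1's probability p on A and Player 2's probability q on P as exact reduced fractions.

P1 mixes 5/8 on A; P2 mixes 1/3 on P

P1 indiff ⇒ q·4+(1-q)·8 = q·8+(1-q)·6 ⇒ q(-4) = (1-q)(-2) ⇒ q = 1/3
P2 indiff ⇒ p·2+(1-p)·10 = p·8+(1-p)·0 ⇒ p(-6) = (1-p)(-10) ⇒ p = 5/8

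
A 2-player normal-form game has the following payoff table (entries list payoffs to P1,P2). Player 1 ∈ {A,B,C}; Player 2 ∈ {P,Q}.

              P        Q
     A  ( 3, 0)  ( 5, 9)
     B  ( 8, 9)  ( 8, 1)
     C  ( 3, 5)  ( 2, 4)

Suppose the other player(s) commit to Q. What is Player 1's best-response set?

BR_1 = {B}

u_1(A vs Q) = 5
u_1(B vs Q) = 8
u_1(C vs Q) = 2
max payoff 8 at {B}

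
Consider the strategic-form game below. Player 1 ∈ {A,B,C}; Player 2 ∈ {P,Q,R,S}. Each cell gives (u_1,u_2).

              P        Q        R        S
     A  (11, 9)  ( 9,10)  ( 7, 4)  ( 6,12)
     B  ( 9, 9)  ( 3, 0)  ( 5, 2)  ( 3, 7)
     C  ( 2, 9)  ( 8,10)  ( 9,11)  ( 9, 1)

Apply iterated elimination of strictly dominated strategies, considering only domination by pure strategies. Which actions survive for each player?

IESDS → P1:{A,C} P2:{Q,R,S}

P1 drop B (A beats it: P:11>9 Q:9>3 R:7>5 S:6>3)
P2 drop P (Q beats it: A:10>9 C:10>9)
P1→{A,C} P2→{Q,R,S}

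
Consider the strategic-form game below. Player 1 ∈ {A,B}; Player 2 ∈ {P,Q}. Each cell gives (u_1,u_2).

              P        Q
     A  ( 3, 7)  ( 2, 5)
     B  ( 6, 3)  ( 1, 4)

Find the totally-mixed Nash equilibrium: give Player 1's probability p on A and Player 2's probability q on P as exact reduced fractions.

(p,q) = (1/3, 1/4)

P1 indiff ⇒ q·3+(1-q)·2 = q·6+(1-q)·1 ⇒ q(-3) = (1-q)(-1) ⇒ q = 1/4
P2 indiff ⇒ p·7+(1-p)·3 = p·5+(1-p)·4 ⇒ p(2) = (1-p)(1) ⇒ p = 1/3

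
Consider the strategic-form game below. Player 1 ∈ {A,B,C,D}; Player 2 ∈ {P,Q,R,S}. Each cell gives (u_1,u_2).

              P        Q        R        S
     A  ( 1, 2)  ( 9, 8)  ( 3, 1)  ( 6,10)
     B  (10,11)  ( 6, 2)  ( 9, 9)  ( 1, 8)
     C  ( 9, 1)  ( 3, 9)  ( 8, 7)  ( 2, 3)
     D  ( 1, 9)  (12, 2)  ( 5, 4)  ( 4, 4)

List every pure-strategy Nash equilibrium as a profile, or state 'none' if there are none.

(A,P): not NE [P1→B gives 10>1; P2→S gives 10>2]
(A,Q): not NE [P1→D gives 12>9; P2→S gives 10>8]
(A,R): not NE [P1→B gives 9>3; P2→S gives 10>1]
(A,S): NE
(B,P): NE
(B,Q): not NE [P1→D gives 12>6; P2→P gives 11>2]
(B,R): not NE [P2→P gives 11>9]
(B,S): not NE [P1→A gives 6>1; P2→P gives 11>8]
(C,P): not NE [P1→B gives 10>9; P2→Q gives 9>1]
(C,Q): not NE [P1→D gives 12>3]
(C,R): not NE [P1→B gives 9>8; P2→Q gives 9>7]
(C,S): not NE [P1→A gives 6>2; P2→Q gives 9>3]
(D,P): not NE [P1→B gives 10>1]
(D,Q): not NE [P2→P gives 9>2]
(D,R): not NE [P1→B gives 9>5; P2→P gives 9>4]
(D,S): not NE [P1→A gives 6>4; P2→P gives 9>4]

NE set: (A,S), (B,P)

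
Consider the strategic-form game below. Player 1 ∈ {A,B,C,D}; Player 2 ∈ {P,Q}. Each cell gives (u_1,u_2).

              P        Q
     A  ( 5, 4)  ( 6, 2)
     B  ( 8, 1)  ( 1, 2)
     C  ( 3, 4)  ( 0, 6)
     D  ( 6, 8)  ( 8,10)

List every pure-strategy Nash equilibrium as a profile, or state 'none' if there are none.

Nash profiles: (D,Q)

(A,P): not NE [P1→B gives 8>5]
(A,Q): not NE [P1→D gives 8>6; P2→P gives 4>2]
(B,P): not NE [P2→Q gives 2>1]
(B,Q): not NE [P1→D gives 8>1]
(C,P): not NE [P1→B gives 8>3; P2→Q gives 6>4]
(C,Q): not NE [P1→D gives 8>0]
(D,P): not NE [P1→B gives 8>6; P2→Q gives 10>8]
(D,Q): NE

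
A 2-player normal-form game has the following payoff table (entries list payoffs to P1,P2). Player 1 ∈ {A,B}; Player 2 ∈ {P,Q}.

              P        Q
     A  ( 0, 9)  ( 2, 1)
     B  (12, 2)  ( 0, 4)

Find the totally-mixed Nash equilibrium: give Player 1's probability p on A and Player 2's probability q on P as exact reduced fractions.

(p,q) = (1/5, 1/7)

P1 indiff ⇒ q·0+(1-q)·2 = q·12+(1-q)·0 ⇒ q(-12) = (1-q)(-2) ⇒ q = 1/7
P2 indiff ⇒ p·9+(1-p)·2 = p·1+(1-p)·4 ⇒ p(8) = (1-p)(2) ⇒ p = 1/5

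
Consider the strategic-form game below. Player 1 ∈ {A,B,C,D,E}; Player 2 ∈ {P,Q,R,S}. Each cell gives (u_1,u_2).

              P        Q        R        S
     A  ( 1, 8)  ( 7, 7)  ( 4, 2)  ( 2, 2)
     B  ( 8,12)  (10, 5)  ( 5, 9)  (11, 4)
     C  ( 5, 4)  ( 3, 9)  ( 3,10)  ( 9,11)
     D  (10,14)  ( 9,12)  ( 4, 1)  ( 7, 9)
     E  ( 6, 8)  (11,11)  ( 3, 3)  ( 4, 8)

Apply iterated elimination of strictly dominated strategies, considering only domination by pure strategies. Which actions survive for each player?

Survivors P1:{B,D,E} P2:{P,Q}

P1 drop A (B beats it: P:8>1 Q:10>7 R:5>4 S:11>2)
P1 drop C (B beats it: P:8>5 Q:10>3 R:5>3 S:11>9)
P2 drop R (P beats it: B:12>9 D:14>1 E:8>3)
P2 drop S (Q beats it: B:5>4 D:12>9 E:11>8)
P1→{B,D,E} P2→{P,Q}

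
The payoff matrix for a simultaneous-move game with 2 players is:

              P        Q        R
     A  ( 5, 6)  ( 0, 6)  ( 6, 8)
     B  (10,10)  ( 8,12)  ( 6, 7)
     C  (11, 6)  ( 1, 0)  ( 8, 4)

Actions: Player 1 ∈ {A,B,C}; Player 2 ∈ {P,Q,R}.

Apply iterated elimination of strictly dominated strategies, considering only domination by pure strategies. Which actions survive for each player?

P1 drop A (C beats it: P:11>5 Q:1>0 R:8>6)
P2 drop R (P beats it: B:10>7 C:6>4)
P1→{B,C} P2→{P,Q}

Remaining: P1:{B,C} P2:{P,Q}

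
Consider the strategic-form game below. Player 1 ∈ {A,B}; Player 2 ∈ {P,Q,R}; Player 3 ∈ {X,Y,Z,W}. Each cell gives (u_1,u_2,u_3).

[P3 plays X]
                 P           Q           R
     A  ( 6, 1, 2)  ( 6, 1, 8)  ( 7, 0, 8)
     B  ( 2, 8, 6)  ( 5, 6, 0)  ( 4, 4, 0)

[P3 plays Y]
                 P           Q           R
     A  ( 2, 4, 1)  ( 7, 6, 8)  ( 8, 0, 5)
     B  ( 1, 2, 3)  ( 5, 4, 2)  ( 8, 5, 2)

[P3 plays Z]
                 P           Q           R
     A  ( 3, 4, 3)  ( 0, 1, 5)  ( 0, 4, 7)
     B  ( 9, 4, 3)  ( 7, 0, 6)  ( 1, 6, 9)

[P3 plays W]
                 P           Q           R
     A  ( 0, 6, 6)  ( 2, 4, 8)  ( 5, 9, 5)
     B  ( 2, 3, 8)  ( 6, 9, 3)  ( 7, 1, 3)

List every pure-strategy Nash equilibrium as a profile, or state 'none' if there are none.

(A,P,X): not NE [P3→W gives 6>2]
(A,P,Y): not NE [P2→Q gives 6>4; P3→W gives 6>1]
(A,P,Z): not NE [P1→B gives 9>3; P3→W gives 6>3]
(A,P,W): not NE [P1→B gives 2>0; P2→R gives 9>6]
(A,Q,X): NE
(A,Q,Y): NE
(A,Q,Z): not NE [P1→B gives 7>0; P2→R gives 4>1; P3→W gives 8>5]
(A,Q,W): not NE [P1→B gives 6>2; P2→R gives 9>4]
(A,R,X): not NE [P2→Q gives 1>0]
(A,R,Y): not NE [P2→Q gives 6>0; P3→X gives 8>5]
(A,R,Z): not NE [P1→B gives 1>0; P3→X gives 8>7]
(A,R,W): not NE [P1→B gives 7>5; P3→X gives 8>5]
(B,P,X): not NE [P1→A gives 6>2; P3→W gives 8>6]
(B,P,Y): not NE [P1→A gives 2>1; P2→R gives 5>2; P3→W gives 8>3]
(B,P,Z): not NE [P2→R gives 6>4; P3→W gives 8>3]
(B,P,W): not NE [P2→Q gives 9>3]
(B,Q,X): not NE [P1→A gives 6>5; P2→P gives 8>6; P3→Z gives 6>0]
(B,Q,Y): not NE [P1→A gives 7>5; P2→R gives 5>4; P3→Z gives 6>2]
(B,Q,Z): not NE [P2→R gives 6>0]
(B,Q,W): not NE [P3→Z gives 6>3]
(B,R,X): not NE [P1→A gives 7>4; P2→P gives 8>4; P3→Z gives 9>0]
(B,R,Y): not NE [P3→Z gives 9>2]
(B,R,Z): NE
(B,R,W): not NE [P2→Q gives 9>1; P3→Z gives 9>3]

Nash profiles: (A,Q,X), (A,Q,Y), (B,R,Z)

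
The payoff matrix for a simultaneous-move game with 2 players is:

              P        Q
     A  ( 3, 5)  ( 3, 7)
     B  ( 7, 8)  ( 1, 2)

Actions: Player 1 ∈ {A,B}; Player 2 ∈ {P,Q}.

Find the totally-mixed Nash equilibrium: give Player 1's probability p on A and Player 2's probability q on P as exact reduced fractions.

(p,q) = (3/4, 1/3)

P1 indiff ⇒ q·3+(1-q)·3 = q·7+(1-q)·1 ⇒ q(-4) = (1-q)(-2) ⇒ q = 1/3
P2 indiff ⇒ p·5+(1-p)·8 = p·7+(1-p)·2 ⇒ p(-2) = (1-p)(-6) ⇒ p = 3/4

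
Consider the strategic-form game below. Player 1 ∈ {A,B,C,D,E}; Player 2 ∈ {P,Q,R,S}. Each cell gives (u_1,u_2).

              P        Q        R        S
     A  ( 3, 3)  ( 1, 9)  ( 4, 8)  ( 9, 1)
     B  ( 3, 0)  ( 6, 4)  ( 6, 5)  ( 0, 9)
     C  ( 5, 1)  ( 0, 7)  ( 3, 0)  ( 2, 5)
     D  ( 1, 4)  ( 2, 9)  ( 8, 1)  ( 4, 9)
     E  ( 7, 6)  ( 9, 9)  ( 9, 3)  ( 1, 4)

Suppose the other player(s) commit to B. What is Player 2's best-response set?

BR_2 = {S}

u_2(P vs B) = 0
u_2(Q vs B) = 4
u_2(R vs B) = 5
u_2(S vs B) = 9
max payoff 9 at {S}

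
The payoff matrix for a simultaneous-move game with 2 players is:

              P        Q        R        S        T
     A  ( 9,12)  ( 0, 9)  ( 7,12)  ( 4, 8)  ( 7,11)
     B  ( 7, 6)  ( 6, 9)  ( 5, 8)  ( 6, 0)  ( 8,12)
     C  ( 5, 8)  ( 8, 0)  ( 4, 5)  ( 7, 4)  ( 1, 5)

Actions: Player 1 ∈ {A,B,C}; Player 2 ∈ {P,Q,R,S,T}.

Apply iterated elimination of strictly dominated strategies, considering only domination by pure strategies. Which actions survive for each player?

Survivors P1:{A,B} P2:{P,R,T}

P2 drop Q (T beats it: A:11>9 B:12>9 C:5>0)
P2 drop S (P beats it: A:12>8 B:6>0 C:8>4)
P1 drop C (A beats it: P:9>5 R:7>4 T:7>1)
P1→{A,B} P2→{P,R,T}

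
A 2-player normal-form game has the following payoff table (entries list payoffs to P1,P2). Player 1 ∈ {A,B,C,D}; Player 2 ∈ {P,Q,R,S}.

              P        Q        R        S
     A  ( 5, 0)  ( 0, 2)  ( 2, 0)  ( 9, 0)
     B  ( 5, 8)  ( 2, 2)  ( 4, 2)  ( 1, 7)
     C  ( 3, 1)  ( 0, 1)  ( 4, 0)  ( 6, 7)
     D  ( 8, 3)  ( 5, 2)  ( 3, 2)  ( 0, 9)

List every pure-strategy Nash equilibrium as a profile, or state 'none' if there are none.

Equilibria: none

(A,P): not NE [P1→D gives 8>5; P2→Q gives 2>0]
(A,Q): not NE [P1→D gives 5>0]
(A,R): not NE [P1→C gives 4>2; P2→Q gives 2>0]
(A,S): not NE [P2→Q gives 2>0]
(B,P): not NE [P1→D gives 8>5]
(B,Q): not NE [P1→D gives 5>2; P2→P gives 8>2]
(B,R): not NE [P2→P gives 8>2]
(B,S): not NE [P1→A gives 9>1; P2→P gives 8>7]
(C,P): not NE [P1→D gives 8>3; P2→S gives 7>1]
(C,Q): not NE [P1→D gives 5>0; P2→S gives 7>1]
(C,R): not NE [P2→S gives 7>0]
(C,S): not NE [P1→A gives 9>6]
(D,P): not NE [P2→S gives 9>3]
(D,Q): not NE [P2→S gives 9>2]
(D,R): not NE [P1→C gives 4>3; P2→S gives 9>2]
(D,S): not NE [P1→A gives 9>0]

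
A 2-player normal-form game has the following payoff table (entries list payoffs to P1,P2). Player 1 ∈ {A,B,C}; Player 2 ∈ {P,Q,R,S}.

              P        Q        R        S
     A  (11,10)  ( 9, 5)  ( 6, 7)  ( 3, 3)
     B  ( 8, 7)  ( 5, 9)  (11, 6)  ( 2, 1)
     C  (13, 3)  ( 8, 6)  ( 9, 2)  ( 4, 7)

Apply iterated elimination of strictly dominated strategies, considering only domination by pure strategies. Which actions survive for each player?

Survivors P1:{A,C} P2:{P,Q,S}

P2 drop R (P beats it: A:10>7 B:7>6 C:3>2)
P1 drop B (A beats it: P:11>8 Q:9>5 S:3>2)
P1→{A,C} P2→{P,Q,S}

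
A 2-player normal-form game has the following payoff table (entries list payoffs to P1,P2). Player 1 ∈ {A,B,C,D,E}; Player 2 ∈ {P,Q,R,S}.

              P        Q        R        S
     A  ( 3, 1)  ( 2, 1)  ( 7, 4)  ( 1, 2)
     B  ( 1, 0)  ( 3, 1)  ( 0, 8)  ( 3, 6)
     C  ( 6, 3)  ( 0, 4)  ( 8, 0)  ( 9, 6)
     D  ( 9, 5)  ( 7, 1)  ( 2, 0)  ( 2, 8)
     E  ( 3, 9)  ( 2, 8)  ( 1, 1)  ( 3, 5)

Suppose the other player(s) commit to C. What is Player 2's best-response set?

P2 best: {S}

u_2(P vs C) = 3
u_2(Q vs C) = 4
u_2(R vs C) = 0
u_2(S vs C) = 6
max payoff 6 at {S}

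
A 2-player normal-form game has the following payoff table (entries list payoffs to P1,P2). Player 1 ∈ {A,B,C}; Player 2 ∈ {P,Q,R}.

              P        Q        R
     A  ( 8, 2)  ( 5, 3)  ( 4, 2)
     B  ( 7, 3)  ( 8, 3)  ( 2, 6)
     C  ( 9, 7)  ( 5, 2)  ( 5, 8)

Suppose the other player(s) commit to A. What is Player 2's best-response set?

u_2(P vs A) = 2
u_2(Q vs A) = 3
u_2(R vs A) = 2
max payoff 3 at {Q}

P2 best: {Q}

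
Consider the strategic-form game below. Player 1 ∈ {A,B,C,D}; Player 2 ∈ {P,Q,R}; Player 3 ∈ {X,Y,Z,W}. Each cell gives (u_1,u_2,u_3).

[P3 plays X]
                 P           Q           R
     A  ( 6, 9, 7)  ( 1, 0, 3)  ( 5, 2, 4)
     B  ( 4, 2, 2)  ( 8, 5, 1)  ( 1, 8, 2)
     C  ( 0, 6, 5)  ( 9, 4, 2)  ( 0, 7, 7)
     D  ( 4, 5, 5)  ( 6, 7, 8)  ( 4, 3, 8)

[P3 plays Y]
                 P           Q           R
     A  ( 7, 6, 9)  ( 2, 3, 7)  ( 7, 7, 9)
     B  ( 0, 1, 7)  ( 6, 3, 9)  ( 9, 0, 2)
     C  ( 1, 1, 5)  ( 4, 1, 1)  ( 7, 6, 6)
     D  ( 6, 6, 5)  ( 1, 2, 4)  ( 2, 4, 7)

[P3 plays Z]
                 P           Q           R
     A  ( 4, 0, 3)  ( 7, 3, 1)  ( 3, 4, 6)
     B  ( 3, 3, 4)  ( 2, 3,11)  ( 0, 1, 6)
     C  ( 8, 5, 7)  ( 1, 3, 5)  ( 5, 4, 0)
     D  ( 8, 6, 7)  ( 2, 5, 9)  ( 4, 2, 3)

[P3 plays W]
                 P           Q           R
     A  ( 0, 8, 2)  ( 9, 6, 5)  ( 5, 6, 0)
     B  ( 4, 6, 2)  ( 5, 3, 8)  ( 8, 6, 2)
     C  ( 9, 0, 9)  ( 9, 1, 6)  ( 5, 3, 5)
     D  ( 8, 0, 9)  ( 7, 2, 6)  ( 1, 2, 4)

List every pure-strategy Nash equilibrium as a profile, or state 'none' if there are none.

No pure NE.

(A,P,X): not NE [P3→Y gives 9>7]
(A,P,Y): not NE [P2→R gives 7>6]
(A,P,Z): not NE [P1→D gives 8>4; P2→R gives 4>0; P3→Y gives 9>3]
(A,P,W): not NE [P1→C gives 9>0; P3→Y gives 9>2]
(A,Q,X): not NE [P1→C gives 9>1; P2→P gives 9>0; P3→Y gives 7>3]
(A,Q,Y): not NE [P1→B gives 6>2; P2→R gives 7>3]
(A,Q,Z): not NE [P2→R gives 4>3; P3→Y gives 7>1]
(A,Q,W): not NE [P2→P gives 8>6; P3→Y gives 7>5]
(A,R,X): not NE [P2→P gives 9>2; P3→Y gives 9>4]
(A,R,Y): not NE [P1→B gives 9>7]
(A,R,Z): not NE [P1→C gives 5>3; P3→Y gives 9>6]
(A,R,W): not NE [P1→B gives 8>5; P2→P gives 8>6; P3→Y gives 9>0]
(B,P,X): not NE [P1→A gives 6>4; P2→R gives 8>2; P3→Y gives 7>2]
(B,P,Y): not NE [P1→A gives 7>0; P2→Q gives 3>1]
(B,P,Z): not NE [P1→D gives 8>3; P3→Y gives 7>4]
(B,P,W): not NE [P1→C gives 9>4; P3→Y gives 7>2]
(B,Q,X): not NE [P1→C gives 9>8; P2→R gives 8>5; P3→Z gives 11>1]
(B,Q,Y): not NE [P3→Z gives 11>9]
(B,Q,Z): not NE [P1→A gives 7>2]
(B,Q,W): not NE [P1→C gives 9>5; P2→R gives 6>3; P3→Z gives 11>8]
(B,R,X): not NE [P1→A gives 5>1; P3→Z gives 6>2]
(B,R,Y): not NE [P2→Q gives 3>0; P3→Z gives 6>2]
(B,R,Z): not NE [P1→C gives 5>0; P2→Q gives 3>1]
(B,R,W): not NE [P3→Z gives 6>2]
(C,P,X): not NE [P1→A gives 6>0; P2→R gives 7>6; P3→W gives 9>5]
(C,P,Y): not NE [P1→A gives 7>1; P2→R gives 6>1; P3→W gives 9>5]
(C,P,Z): not NE [P3→W gives 9>7]
(C,P,W): not NE [P2→R gives 3>0]
(C,Q,X): not NE [P2→R gives 7>4; P3→W gives 6>2]
(C,Q,Y): not NE [P1→B gives 6>4; P2→R gives 6>1; P3→W gives 6>1]
(C,Q,Z): not NE [P1→A gives 7>1; P2→P gives 5>3; P3→W gives 6>5]
(C,Q,W): not NE [P2→R gives 3>1]
(C,R,X): not NE [P1→A gives 5>0]
(C,R,Y): not NE [P1→B gives 9>7; P3→X gives 7>6]
(C,R,Z): not NE [P2→P gives 5>4; P3→X gives 7>0]
(C,R,W): not NE [P1→B gives 8>5; P3→X gives 7>5]
(D,P,X): not NE [P1→A gives 6>4; P2→Q gives 7>5; P3→W gives 9>5]
(D,P,Y): not NE [P1→A gives 7>6; P3→W gives 9>5]
(D,P,Z): not NE [P3→W gives 9>7]
(D,P,W): not NE [P1→C gives 9>8; P2→R gives 2>0]
(D,Q,X): not NE [P1→C gives 9>6; P3→Z gives 9>8]
(D,Q,Y): not NE [P1→B gives 6>1; P2→P gives 6>2; P3→Z gives 9>4]
(D,Q,Z): not NE [P1→A gives 7>2; P2→P gives 6>5]
(D,Q,W): not NE [P1→C gives 9>7; P3→Z gives 9>6]
(D,R,X): not NE [P1→A gives 5>4; P2→Q gives 7>3]
(D,R,Y): not NE [P1→B gives 9>2; P2→P gives 6>4; P3→X gives 8>7]
(D,R,Z): not NE [P1→C gives 5>4; P2→P gives 6>2; P3→X gives 8>3]
(D,R,W): not NE [P1→B gives 8>1; P3→X gives 8>4]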